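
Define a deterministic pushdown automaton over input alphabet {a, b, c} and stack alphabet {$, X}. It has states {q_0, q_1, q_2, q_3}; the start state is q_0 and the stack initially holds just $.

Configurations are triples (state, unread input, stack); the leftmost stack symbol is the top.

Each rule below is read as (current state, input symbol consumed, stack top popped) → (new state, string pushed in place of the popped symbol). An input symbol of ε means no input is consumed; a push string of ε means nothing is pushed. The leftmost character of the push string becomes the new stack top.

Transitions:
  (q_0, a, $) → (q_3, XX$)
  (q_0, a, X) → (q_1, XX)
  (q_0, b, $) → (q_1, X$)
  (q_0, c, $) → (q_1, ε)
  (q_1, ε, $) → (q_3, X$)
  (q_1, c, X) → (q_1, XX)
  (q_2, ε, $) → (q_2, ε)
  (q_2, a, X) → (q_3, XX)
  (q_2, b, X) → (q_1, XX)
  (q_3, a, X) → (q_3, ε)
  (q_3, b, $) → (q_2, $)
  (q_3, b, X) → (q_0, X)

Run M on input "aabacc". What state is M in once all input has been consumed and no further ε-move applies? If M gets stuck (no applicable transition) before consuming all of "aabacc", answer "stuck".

(q_0, aabacc, $) ⊢ (q_3, abacc, XX$) ⊢ (q_3, bacc, X$) ⊢ (q_0, acc, X$) ⊢ (q_1, cc, XX$) ⊢ (q_1, c, XXX$) ⊢ (q_1, ε, XXXX$)
All input consumed; M is in state q_1.

q_1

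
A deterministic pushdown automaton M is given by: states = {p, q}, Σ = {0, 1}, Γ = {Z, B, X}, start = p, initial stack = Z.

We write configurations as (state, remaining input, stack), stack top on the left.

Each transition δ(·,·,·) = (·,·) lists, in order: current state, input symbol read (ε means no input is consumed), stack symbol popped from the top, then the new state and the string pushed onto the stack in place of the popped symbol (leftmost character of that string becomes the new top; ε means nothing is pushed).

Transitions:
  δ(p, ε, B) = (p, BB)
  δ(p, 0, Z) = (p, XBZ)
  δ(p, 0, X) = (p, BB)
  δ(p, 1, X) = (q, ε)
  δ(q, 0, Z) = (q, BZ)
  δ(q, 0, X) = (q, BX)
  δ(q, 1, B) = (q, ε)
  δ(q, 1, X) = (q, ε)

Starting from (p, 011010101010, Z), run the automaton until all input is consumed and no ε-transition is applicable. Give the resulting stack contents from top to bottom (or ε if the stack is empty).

BZ

(p, 011010101010, Z) ⊢ (p, 11010101010, XBZ) ⊢ (q, 1010101010, BZ) ⊢ (q, 010101010, Z) ⊢ (q, 10101010, BZ) ⊢ (q, 0101010, Z) ⊢ (q, 101010, BZ) ⊢ (q, 01010, Z) ⊢ (q, 1010, BZ) ⊢ (q, 010, Z) ⊢ (q, 10, BZ) ⊢ (q, 0, Z) ⊢ (q, ε, BZ)
All input consumed in state q with stack BZ.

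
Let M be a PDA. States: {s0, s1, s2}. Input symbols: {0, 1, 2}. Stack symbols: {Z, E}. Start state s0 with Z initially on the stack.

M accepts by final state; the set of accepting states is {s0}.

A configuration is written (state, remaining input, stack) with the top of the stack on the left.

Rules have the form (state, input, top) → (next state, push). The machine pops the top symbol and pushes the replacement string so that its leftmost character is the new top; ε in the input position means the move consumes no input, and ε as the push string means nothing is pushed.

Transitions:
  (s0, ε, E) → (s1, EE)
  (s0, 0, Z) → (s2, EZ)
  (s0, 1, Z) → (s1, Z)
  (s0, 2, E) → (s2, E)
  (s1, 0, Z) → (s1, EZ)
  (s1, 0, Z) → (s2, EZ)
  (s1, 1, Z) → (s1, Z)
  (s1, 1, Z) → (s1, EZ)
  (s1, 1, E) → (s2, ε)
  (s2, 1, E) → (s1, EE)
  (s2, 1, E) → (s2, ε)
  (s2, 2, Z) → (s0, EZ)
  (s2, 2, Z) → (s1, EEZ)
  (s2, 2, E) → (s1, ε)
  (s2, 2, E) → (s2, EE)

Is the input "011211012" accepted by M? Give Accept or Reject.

One accepting computation: (s0, 011211012, Z) ⊢ (s2, 11211012, EZ) ⊢ (s1, 1211012, EEZ) ⊢ (s2, 211012, EZ) ⊢ (s1, 11012, Z) ⊢ (s1, 1012, Z) ⊢ (s1, 012, Z) ⊢ (s1, 12, EZ) ⊢ (s2, 2, Z) ⊢ (s0, ε, EZ)
All input consumed and state s0 ∈ F.

Accept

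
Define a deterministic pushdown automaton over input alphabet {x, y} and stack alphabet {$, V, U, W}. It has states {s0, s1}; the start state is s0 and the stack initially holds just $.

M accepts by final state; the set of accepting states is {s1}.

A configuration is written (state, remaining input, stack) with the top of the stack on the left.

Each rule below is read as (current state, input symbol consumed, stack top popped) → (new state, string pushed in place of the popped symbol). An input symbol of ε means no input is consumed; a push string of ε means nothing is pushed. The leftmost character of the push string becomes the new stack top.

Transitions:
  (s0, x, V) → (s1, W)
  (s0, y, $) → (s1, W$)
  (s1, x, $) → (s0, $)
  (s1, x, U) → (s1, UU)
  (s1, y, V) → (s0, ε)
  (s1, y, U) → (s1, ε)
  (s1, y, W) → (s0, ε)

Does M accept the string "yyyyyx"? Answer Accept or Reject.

Reject

(s0, yyyyyx, $)
  read y, top $: go to s1, push W$ → (s1, yyyyx, W$)
  read y, top W: go to s0, push ε → (s0, yyyx, $)
  read y, top $: go to s1, push W$ → (s1, yyx, W$)
  read y, top W: go to s0, push ε → (s0, yx, $)
  read y, top $: go to s1, push W$ → (s1, x, W$)
No transition applies at (s1, x, W$); input not fully consumed.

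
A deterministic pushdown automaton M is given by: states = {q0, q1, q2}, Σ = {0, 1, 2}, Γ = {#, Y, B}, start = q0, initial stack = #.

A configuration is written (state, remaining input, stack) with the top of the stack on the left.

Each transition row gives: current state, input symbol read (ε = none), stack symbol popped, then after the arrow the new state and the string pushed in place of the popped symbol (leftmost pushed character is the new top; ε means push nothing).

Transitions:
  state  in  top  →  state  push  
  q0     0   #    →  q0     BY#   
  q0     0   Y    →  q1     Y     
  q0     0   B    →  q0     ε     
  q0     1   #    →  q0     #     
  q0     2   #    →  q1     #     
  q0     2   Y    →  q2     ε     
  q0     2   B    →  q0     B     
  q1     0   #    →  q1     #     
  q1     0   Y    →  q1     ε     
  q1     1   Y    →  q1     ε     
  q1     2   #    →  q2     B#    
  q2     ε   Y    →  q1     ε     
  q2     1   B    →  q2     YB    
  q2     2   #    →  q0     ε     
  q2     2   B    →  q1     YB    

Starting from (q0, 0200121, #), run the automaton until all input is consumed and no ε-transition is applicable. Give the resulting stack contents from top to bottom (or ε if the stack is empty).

(q0, 0200121, #)
  read 0, top #: go to q0, push BY# → (q0, 200121, BY#)
  read 2, top B: go to q0, push B → (q0, 00121, BY#)
  read 0, top B: go to q0, push ε → (q0, 0121, Y#)
  read 0, top Y: go to q1, push Y → (q1, 121, Y#)
  read 1, top Y: go to q1, push ε → (q1, 21, #)
  read 2, top #: go to q2, push B# → (q2, 1, B#)
  read 1, top B: go to q2, push YB → (q2, ε, YB#)
  ε-move, top Y: go to q1, push ε → (q1, ε, B#)
All input consumed in state q1 with stack B#.

B#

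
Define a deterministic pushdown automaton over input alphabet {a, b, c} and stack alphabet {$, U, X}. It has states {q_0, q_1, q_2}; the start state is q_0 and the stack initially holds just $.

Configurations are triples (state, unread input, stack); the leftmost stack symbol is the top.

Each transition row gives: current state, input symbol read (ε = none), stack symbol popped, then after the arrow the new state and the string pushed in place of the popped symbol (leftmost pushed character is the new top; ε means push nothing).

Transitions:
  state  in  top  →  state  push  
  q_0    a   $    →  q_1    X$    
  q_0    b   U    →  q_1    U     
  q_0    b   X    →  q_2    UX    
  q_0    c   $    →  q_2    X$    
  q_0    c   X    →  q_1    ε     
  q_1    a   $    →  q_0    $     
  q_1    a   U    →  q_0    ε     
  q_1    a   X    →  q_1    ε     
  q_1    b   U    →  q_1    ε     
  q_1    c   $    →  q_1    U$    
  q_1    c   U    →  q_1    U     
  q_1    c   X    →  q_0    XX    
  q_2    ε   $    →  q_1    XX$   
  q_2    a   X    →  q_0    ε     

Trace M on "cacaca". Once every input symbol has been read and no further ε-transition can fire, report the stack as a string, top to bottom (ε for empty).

(q_0, cacaca, $)
  read c, top $: go to q_2, push X$ → (q_2, acaca, X$)
  read a, top X: go to q_0, push ε → (q_0, caca, $)
  read c, top $: go to q_2, push X$ → (q_2, aca, X$)
  read a, top X: go to q_0, push ε → (q_0, ca, $)
  read c, top $: go to q_2, push X$ → (q_2, a, X$)
  read a, top X: go to q_0, push ε → (q_0, ε, $)
All input consumed in state q_0 with stack $.

$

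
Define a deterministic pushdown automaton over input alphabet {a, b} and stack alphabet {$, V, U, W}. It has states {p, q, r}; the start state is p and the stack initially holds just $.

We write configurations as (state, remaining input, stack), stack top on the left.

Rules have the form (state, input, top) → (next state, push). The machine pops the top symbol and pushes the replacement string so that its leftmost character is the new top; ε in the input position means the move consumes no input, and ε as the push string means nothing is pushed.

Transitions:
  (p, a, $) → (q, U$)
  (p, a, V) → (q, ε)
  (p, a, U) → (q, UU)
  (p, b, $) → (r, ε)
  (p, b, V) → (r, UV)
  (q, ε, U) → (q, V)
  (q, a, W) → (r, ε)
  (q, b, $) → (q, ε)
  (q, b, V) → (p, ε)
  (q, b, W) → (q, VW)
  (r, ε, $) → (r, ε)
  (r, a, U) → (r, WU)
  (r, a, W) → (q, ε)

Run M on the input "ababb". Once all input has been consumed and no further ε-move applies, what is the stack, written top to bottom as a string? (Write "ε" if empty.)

(p, ababb, $)
  read a, top $: go to q, push U$ → (q, babb, U$)
  ε-move, top U: go to q, push V → (q, babb, V$)
  read b, top V: go to p, push ε → (p, abb, $)
  read a, top $: go to q, push U$ → (q, bb, U$)
  ε-move, top U: go to q, push V → (q, bb, V$)
  read b, top V: go to p, push ε → (p, b, $)
  read b, top $: go to r, push ε → (r, ε, ε)
All input consumed in state r with stack ε.

ε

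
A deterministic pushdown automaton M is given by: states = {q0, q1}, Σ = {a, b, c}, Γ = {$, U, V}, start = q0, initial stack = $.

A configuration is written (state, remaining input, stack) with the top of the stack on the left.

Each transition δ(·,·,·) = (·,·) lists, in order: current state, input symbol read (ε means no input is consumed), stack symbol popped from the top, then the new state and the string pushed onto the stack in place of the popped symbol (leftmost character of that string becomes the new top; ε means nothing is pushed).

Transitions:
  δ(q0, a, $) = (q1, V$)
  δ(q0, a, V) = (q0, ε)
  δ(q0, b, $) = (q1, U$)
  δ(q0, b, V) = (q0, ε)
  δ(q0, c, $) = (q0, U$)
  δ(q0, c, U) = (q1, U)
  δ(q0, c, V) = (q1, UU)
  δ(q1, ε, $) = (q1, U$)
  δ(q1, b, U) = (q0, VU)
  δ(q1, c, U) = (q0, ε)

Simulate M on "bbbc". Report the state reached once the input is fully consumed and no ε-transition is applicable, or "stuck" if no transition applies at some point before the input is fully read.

(q0, bbbc, $)
  read b, top $: go to q1, push U$ → (q1, bbc, U$)
  read b, top U: go to q0, push VU → (q0, bc, VU$)
  read b, top V: go to q0, push ε → (q0, c, U$)
  read c, top U: go to q1, push U → (q1, ε, U$)
All input consumed; M is in state q1.

q1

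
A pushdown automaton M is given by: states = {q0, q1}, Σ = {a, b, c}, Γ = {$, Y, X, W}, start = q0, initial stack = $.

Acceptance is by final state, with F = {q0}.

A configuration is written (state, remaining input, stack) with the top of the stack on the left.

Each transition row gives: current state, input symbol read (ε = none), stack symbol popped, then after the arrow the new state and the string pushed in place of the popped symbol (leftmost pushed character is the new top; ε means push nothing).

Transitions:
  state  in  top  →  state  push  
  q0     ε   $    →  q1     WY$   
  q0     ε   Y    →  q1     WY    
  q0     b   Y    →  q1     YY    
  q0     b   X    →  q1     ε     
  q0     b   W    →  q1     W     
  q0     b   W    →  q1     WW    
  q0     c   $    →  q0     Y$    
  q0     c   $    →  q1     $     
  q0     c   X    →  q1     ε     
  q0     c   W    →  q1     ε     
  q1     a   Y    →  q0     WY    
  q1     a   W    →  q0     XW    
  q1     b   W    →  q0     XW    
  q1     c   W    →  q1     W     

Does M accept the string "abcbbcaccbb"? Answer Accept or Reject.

Reject

No computation consumes all input and reaches a final state.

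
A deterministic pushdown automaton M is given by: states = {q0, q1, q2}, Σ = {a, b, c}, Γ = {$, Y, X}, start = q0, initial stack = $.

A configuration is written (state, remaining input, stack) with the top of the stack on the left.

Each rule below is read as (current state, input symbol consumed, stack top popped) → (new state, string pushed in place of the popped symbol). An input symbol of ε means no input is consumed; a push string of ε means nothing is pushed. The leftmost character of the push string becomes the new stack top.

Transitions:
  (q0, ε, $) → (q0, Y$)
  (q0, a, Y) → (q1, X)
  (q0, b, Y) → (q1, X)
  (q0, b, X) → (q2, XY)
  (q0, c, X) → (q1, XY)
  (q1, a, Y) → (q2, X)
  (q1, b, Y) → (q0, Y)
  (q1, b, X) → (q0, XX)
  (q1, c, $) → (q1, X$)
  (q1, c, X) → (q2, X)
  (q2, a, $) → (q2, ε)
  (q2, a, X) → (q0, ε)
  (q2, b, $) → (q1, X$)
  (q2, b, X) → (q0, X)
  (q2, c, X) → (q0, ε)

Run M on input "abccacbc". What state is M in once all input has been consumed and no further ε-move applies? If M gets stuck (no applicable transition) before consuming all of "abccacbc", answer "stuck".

stuck

(q0, abccacbc, $)
  ε-move, top $: go to q0, push Y$ → (q0, abccacbc, Y$)
  read a, top Y: go to q1, push X → (q1, bccacbc, X$)
  read b, top X: go to q0, push XX → (q0, ccacbc, XX$)
  read c, top X: go to q1, push XY → (q1, cacbc, XYX$)
  read c, top X: go to q2, push X → (q2, acbc, XYX$)
  read a, top X: go to q0, push ε → (q0, cbc, YX$)
No transition for (q0, c, top Y); M blocks with input cbc remaining.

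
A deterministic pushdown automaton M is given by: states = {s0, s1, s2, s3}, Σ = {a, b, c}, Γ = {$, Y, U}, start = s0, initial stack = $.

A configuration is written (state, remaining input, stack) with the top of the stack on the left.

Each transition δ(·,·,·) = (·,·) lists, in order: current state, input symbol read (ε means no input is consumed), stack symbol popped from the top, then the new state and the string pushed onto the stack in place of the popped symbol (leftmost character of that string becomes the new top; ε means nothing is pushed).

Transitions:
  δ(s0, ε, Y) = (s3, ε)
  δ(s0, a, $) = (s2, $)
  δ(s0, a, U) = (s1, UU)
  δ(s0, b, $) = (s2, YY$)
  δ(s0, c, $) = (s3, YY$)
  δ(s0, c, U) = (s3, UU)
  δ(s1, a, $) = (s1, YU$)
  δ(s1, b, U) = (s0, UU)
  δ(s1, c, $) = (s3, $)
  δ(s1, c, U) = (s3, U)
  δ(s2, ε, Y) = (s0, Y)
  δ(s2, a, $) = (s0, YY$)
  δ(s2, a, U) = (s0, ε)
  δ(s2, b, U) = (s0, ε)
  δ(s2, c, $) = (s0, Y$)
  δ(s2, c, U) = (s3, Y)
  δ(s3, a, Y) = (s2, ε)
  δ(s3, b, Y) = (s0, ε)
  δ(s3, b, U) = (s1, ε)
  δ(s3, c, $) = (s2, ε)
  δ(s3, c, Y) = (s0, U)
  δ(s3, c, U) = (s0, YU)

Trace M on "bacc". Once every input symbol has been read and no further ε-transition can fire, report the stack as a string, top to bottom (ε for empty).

ε

(s0, bacc, $) ⊢ (s2, acc, YY$) ⊢ (s0, acc, YY$) ⊢ (s3, acc, Y$) ⊢ (s2, cc, $) ⊢ (s0, c, Y$) ⊢ (s3, c, $) ⊢ (s2, ε, ε)
All input consumed in state s2 with stack ε.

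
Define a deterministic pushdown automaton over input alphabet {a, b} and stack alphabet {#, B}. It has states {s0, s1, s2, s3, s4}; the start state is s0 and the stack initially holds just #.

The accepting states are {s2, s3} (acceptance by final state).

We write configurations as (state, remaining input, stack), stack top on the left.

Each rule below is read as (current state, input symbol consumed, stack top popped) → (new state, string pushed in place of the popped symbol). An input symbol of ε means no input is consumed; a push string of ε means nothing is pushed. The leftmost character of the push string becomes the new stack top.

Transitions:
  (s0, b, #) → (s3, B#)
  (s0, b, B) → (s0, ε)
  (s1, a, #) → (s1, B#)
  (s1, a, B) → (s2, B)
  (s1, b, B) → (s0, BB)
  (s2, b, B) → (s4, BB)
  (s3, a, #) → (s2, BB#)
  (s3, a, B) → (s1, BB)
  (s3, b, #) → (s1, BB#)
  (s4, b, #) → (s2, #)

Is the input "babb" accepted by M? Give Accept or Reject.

(s0, babb, #)
  read b, top #: go to s3, push B# → (s3, abb, B#)
  read a, top B: go to s1, push BB → (s1, bb, BB#)
  read b, top B: go to s0, push BB → (s0, b, BBB#)
  read b, top B: go to s0, push ε → (s0, ε, BB#)
All input consumed; state s0 ∉ F and no further ε-move applies.

Reject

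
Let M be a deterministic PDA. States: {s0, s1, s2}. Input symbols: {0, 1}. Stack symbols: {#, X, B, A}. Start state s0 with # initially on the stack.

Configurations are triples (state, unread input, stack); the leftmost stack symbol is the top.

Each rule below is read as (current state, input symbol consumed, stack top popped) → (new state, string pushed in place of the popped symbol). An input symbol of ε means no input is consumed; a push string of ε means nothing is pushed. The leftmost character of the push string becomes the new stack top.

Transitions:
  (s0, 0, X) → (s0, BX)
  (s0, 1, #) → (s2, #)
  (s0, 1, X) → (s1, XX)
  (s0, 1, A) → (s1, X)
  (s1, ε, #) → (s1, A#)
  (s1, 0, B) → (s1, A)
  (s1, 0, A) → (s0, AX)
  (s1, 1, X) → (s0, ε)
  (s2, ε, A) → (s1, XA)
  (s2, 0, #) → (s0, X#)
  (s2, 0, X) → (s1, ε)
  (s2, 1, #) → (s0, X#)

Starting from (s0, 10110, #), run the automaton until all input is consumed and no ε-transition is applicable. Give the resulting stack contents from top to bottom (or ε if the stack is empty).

(s0, 10110, #)
  read 1, top #: go to s2, push # → (s2, 0110, #)
  read 0, top #: go to s0, push X# → (s0, 110, X#)
  read 1, top X: go to s1, push XX → (s1, 10, XX#)
  read 1, top X: go to s0, push ε → (s0, 0, X#)
  read 0, top X: go to s0, push BX → (s0, ε, BX#)
All input consumed in state s0 with stack BX#.

BX#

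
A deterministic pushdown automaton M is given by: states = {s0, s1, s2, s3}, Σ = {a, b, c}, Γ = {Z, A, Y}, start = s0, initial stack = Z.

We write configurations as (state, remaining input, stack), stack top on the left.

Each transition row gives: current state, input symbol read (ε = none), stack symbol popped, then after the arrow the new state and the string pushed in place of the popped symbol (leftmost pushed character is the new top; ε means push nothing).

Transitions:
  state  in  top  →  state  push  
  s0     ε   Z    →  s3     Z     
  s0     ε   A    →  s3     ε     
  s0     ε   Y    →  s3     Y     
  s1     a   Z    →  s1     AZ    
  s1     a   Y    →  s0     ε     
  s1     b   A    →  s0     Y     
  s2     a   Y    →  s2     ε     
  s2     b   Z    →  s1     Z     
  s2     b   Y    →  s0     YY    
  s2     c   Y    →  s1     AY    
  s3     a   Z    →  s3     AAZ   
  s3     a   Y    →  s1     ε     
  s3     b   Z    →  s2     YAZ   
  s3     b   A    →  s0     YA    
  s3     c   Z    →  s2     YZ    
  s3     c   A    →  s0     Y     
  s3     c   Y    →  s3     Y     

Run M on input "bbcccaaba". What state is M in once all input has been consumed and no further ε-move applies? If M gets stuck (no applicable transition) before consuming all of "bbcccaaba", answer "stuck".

s2

(s0, bbcccaaba, Z)
  ε-move, top Z: go to s3, push Z → (s3, bbcccaaba, Z)
  read b, top Z: go to s2, push YAZ → (s2, bcccaaba, YAZ)
  read b, top Y: go to s0, push YY → (s0, cccaaba, YYAZ)
  ε-move, top Y: go to s3, push Y → (s3, cccaaba, YYAZ)
  read c, top Y: go to s3, push Y → (s3, ccaaba, YYAZ)
  read c, top Y: go to s3, push Y → (s3, caaba, YYAZ)
  read c, top Y: go to s3, push Y → (s3, aaba, YYAZ)
  read a, top Y: go to s1, push ε → (s1, aba, YAZ)
  read a, top Y: go to s0, push ε → (s0, ba, AZ)
  ε-move, top A: go to s3, push ε → (s3, ba, Z)
  read b, top Z: go to s2, push YAZ → (s2, a, YAZ)
  read a, top Y: go to s2, push ε → (s2, ε, AZ)
All input consumed; M is in state s2.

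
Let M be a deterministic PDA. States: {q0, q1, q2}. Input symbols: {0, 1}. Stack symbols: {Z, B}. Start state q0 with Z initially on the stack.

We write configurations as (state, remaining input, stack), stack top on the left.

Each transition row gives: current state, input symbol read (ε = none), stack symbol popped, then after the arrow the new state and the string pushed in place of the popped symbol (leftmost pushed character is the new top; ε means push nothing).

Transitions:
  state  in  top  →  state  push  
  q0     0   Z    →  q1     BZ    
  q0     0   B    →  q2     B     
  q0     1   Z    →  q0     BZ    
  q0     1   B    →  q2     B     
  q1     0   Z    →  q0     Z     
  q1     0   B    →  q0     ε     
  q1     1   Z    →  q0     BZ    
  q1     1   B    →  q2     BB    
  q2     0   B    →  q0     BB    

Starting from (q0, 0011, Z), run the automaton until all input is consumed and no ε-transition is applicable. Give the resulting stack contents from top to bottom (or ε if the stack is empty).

(q0, 0011, Z) ⊢ (q1, 011, BZ) ⊢ (q0, 11, Z) ⊢ (q0, 1, BZ) ⊢ (q2, ε, BZ)
All input consumed in state q2 with stack BZ.

BZ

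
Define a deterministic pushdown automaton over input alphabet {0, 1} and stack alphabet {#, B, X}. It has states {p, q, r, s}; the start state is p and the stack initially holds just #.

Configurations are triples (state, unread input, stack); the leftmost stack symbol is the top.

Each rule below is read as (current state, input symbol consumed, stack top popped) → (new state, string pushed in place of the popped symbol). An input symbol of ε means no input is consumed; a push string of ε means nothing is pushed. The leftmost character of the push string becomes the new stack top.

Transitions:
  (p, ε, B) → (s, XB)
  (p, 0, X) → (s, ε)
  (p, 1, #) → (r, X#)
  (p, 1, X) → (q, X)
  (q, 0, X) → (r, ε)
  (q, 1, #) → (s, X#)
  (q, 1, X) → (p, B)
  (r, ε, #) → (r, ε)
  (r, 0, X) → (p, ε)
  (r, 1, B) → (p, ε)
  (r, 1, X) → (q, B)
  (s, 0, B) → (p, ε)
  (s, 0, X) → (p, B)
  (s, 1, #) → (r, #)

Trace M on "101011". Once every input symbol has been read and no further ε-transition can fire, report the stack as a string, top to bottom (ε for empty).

B#

(p, 101011, #) ⊢ (r, 01011, X#) ⊢ (p, 1011, #) ⊢ (r, 011, X#) ⊢ (p, 11, #) ⊢ (r, 1, X#) ⊢ (q, ε, B#)
All input consumed in state q with stack B#.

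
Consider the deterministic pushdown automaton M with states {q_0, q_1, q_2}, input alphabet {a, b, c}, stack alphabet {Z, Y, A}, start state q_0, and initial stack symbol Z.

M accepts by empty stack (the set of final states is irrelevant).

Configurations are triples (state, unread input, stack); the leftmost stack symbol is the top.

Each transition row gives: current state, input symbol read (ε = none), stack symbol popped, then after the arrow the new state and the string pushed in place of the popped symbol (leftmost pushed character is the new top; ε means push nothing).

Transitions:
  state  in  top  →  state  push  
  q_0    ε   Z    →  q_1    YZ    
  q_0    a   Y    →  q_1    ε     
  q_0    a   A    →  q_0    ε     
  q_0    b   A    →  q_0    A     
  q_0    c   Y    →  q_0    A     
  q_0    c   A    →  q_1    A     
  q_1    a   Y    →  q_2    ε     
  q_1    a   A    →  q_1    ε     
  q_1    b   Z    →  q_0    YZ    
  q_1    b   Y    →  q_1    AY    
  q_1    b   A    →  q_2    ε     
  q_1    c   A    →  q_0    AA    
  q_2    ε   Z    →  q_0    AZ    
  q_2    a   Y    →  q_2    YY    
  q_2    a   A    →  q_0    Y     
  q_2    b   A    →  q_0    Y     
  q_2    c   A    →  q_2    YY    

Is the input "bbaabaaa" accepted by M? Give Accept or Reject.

Reject

(q_0, bbaabaaa, Z)
  ε-move, top Z: go to q_1, push YZ → (q_1, bbaabaaa, YZ)
  read b, top Y: go to q_1, push AY → (q_1, baabaaa, AYZ)
  read b, top A: go to q_2, push ε → (q_2, aabaaa, YZ)
  read a, top Y: go to q_2, push YY → (q_2, abaaa, YYZ)
  read a, top Y: go to q_2, push YY → (q_2, baaa, YYYZ)
No transition applies at (q_2, baaa, YYYZ); input not fully consumed.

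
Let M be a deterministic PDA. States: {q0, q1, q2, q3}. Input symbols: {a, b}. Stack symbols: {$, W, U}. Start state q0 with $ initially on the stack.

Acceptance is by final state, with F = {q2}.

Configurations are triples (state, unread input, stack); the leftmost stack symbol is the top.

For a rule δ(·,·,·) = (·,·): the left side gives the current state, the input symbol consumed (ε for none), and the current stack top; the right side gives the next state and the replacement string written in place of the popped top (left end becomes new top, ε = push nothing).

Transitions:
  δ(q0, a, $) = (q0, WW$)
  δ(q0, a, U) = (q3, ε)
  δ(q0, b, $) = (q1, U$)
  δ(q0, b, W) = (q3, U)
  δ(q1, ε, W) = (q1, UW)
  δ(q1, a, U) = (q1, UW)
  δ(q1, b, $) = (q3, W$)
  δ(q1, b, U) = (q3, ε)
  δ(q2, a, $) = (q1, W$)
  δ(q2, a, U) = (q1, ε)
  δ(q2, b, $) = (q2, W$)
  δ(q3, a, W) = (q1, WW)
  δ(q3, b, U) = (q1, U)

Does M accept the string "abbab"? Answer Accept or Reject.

(q0, abbab, $) ⊢ (q0, bbab, WW$) ⊢ (q3, bab, UW$) ⊢ (q1, ab, UW$) ⊢ (q1, b, UWW$) ⊢ (q3, ε, WW$)
All input consumed; state q3 ∉ F and no further ε-move applies.

Reject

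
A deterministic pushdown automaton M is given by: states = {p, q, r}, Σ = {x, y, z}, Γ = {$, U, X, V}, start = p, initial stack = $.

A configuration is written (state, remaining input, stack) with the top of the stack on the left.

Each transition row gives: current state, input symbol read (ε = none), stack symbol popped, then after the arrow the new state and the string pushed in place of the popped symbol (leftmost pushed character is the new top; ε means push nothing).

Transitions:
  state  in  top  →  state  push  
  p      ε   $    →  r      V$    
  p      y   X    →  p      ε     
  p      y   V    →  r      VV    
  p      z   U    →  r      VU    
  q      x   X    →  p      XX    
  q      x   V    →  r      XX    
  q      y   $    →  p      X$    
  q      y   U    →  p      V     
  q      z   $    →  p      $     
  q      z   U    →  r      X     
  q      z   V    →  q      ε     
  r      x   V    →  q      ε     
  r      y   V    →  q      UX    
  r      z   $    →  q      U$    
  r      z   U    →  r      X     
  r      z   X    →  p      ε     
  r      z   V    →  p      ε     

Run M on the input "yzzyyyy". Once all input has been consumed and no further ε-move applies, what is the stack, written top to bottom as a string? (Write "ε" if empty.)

VVX$

(p, yzzyyyy, $)
  ε-move, top $: go to r, push V$ → (r, yzzyyyy, V$)
  read y, top V: go to q, push UX → (q, zzyyyy, UX$)
  read z, top U: go to r, push X → (r, zyyyy, XX$)
  read z, top X: go to p, push ε → (p, yyyy, X$)
  read y, top X: go to p, push ε → (p, yyy, $)
  ε-move, top $: go to r, push V$ → (r, yyy, V$)
  read y, top V: go to q, push UX → (q, yy, UX$)
  read y, top U: go to p, push V → (p, y, VX$)
  read y, top V: go to r, push VV → (r, ε, VVX$)
All input consumed in state r with stack VVX$.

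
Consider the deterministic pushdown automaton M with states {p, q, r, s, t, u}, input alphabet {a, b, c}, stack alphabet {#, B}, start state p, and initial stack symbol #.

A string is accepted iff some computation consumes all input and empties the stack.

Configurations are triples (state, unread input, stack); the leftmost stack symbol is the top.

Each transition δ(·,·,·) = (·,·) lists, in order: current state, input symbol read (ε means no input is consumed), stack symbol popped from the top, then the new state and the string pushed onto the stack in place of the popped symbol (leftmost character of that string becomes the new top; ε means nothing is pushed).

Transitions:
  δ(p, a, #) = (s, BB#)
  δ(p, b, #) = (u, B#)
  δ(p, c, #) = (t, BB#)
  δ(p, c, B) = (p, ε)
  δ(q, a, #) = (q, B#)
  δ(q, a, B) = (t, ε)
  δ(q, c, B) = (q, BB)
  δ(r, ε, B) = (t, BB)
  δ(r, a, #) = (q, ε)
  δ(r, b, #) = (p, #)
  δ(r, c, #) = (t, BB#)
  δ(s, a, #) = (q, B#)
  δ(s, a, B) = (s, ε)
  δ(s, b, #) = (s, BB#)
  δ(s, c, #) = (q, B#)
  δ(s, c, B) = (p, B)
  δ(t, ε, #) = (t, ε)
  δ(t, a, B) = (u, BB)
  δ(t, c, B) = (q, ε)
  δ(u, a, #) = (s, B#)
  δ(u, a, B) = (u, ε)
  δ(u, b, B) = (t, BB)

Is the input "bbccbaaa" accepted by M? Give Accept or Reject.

(p, bbccbaaa, #)
  read b, top #: go to u, push B# → (u, bccbaaa, B#)
  read b, top B: go to t, push BB → (t, ccbaaa, BB#)
  read c, top B: go to q, push ε → (q, cbaaa, B#)
  read c, top B: go to q, push BB → (q, baaa, BB#)
No transition applies at (q, baaa, BB#); input not fully consumed.

Reject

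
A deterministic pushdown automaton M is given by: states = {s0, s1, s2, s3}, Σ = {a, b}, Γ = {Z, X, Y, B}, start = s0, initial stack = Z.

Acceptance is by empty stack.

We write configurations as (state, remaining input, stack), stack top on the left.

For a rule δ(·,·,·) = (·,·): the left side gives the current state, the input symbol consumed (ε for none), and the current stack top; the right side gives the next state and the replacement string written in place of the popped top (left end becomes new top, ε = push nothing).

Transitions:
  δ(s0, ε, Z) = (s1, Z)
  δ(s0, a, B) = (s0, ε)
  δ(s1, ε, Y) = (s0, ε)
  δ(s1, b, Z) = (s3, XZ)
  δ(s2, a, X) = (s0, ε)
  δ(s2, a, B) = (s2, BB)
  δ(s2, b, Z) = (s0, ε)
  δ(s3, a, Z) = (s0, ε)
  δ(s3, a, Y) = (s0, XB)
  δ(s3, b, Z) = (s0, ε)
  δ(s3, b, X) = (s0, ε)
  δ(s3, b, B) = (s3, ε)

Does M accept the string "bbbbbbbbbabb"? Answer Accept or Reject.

Reject

(s0, bbbbbbbbbabb, Z) ⊢ (s1, bbbbbbbbbabb, Z) ⊢ (s3, bbbbbbbbabb, XZ) ⊢ (s0, bbbbbbbabb, Z) ⊢ (s1, bbbbbbbabb, Z) ⊢ (s3, bbbbbbabb, XZ) ⊢ (s0, bbbbbabb, Z) ⊢ (s1, bbbbbabb, Z) ⊢ (s3, bbbbabb, XZ) ⊢ (s0, bbbabb, Z) ⊢ (s1, bbbabb, Z) ⊢ (s3, bbabb, XZ) ⊢ (s0, babb, Z) ⊢ (s1, babb, Z) ⊢ (s3, abb, XZ)
No transition applies at (s3, abb, XZ); input not fully consumed.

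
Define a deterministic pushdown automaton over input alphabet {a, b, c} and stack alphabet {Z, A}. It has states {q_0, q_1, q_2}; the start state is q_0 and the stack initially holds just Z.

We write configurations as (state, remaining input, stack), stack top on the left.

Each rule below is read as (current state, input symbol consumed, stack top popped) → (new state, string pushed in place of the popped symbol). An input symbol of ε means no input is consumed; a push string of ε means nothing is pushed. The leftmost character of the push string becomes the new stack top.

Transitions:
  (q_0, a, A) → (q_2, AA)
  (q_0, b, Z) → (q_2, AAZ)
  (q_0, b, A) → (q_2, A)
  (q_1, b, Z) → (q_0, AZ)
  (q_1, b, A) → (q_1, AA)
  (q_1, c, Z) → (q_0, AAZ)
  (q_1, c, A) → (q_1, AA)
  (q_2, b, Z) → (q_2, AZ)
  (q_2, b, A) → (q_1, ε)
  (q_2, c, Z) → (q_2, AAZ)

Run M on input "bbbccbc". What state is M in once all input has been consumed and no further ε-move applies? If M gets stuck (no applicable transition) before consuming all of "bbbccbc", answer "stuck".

q_1

(q_0, bbbccbc, Z) ⊢ (q_2, bbccbc, AAZ) ⊢ (q_1, bccbc, AZ) ⊢ (q_1, ccbc, AAZ) ⊢ (q_1, cbc, AAAZ) ⊢ (q_1, bc, AAAAZ) ⊢ (q_1, c, AAAAAZ) ⊢ (q_1, ε, AAAAAAZ)
All input consumed; M is in state q_1.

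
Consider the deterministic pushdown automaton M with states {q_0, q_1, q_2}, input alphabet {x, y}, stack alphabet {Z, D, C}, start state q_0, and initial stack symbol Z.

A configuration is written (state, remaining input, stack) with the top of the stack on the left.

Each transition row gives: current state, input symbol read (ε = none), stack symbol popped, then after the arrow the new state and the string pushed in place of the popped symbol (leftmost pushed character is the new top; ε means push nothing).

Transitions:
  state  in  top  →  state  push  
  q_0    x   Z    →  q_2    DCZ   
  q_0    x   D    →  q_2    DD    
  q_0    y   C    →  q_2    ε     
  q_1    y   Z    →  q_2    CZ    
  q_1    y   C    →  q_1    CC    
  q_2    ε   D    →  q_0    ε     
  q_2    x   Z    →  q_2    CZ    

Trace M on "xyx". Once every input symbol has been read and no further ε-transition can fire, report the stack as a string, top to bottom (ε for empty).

(q_0, xyx, Z)
  read x, top Z: go to q_2, push DCZ → (q_2, yx, DCZ)
  ε-move, top D: go to q_0, push ε → (q_0, yx, CZ)
  read y, top C: go to q_2, push ε → (q_2, x, Z)
  read x, top Z: go to q_2, push CZ → (q_2, ε, CZ)
All input consumed in state q_2 with stack CZ.

CZ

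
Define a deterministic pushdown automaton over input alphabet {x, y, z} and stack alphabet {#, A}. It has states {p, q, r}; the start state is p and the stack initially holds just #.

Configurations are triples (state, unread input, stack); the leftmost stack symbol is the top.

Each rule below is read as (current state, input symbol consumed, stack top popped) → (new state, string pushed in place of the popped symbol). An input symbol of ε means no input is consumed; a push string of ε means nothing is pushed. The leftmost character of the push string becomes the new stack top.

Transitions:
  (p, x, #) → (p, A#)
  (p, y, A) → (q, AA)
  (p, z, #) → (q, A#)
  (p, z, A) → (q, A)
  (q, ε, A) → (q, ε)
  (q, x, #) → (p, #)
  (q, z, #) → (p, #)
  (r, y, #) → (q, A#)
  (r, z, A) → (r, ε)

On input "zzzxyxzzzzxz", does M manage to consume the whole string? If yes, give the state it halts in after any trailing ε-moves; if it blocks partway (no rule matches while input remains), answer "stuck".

(p, zzzxyxzzzzxz, #)
  read z, top #: go to q, push A# → (q, zzxyxzzzzxz, A#)
  ε-move, top A: go to q, push ε → (q, zzxyxzzzzxz, #)
  read z, top #: go to p, push # → (p, zxyxzzzzxz, #)
  read z, top #: go to q, push A# → (q, xyxzzzzxz, A#)
  ε-move, top A: go to q, push ε → (q, xyxzzzzxz, #)
  read x, top #: go to p, push # → (p, yxzzzzxz, #)
No transition for (p, y, top #); M blocks with input yxzzzzxz remaining.

stuck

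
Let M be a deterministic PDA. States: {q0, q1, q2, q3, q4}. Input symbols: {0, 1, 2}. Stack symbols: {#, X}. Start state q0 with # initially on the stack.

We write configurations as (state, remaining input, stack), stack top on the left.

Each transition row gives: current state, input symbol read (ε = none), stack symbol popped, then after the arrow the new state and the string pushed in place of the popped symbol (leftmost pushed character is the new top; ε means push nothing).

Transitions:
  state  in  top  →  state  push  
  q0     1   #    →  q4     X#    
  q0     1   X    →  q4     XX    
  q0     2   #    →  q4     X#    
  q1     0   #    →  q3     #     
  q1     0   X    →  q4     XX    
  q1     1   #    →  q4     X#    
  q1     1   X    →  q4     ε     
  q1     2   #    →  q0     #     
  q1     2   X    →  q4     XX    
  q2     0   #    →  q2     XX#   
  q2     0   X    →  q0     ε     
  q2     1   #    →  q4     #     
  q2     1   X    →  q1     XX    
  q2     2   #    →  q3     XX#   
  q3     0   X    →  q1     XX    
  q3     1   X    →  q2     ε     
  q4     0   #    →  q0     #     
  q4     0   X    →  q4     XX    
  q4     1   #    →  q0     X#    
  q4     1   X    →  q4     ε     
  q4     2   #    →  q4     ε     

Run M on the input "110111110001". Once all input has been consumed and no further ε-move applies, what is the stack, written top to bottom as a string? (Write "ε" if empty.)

(q0, 110111110001, #) ⊢ (q4, 10111110001, X#) ⊢ (q4, 0111110001, #) ⊢ (q0, 111110001, #) ⊢ (q4, 11110001, X#) ⊢ (q4, 1110001, #) ⊢ (q0, 110001, X#) ⊢ (q4, 10001, XX#) ⊢ (q4, 0001, X#) ⊢ (q4, 001, XX#) ⊢ (q4, 01, XXX#) ⊢ (q4, 1, XXXX#) ⊢ (q4, ε, XXX#)
All input consumed in state q4 with stack XXX#.

XXX#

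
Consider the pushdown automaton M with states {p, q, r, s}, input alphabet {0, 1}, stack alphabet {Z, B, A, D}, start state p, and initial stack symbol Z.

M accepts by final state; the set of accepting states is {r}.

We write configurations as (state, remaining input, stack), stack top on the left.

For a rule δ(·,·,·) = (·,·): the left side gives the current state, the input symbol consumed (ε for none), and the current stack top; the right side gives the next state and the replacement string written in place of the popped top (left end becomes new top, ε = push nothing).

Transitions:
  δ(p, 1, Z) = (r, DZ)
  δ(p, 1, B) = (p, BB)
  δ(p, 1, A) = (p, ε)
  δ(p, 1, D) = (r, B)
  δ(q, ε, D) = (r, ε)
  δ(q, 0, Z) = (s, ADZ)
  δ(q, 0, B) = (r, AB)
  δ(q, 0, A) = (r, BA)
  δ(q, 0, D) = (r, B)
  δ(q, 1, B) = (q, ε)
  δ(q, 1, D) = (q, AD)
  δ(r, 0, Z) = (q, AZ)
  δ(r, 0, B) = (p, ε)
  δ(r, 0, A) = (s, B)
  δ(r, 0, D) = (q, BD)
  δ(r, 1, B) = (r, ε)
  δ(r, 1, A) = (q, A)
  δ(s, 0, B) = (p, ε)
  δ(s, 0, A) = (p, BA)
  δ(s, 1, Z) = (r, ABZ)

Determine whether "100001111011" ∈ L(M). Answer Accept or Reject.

No computation consumes all input and reaches a final state.

Reject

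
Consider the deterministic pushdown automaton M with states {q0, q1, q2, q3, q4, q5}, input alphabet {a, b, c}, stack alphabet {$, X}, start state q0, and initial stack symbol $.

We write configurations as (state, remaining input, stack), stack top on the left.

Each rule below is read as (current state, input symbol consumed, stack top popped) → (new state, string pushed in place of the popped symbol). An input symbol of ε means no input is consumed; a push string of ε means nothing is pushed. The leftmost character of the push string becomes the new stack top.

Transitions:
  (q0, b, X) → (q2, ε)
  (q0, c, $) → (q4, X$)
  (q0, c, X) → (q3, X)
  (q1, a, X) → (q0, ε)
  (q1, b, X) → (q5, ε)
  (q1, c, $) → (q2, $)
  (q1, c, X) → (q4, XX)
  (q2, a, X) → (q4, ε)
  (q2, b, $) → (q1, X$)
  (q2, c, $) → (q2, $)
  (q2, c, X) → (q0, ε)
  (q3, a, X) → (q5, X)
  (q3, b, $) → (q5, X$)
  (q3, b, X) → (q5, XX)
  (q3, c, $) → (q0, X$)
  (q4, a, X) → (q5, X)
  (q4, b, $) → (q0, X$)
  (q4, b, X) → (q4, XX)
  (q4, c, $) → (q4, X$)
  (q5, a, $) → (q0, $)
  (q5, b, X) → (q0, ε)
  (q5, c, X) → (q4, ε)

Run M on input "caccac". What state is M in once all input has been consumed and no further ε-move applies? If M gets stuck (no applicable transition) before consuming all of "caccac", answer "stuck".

q4

(q0, caccac, $)
  read c, top $: go to q4, push X$ → (q4, accac, X$)
  read a, top X: go to q5, push X → (q5, ccac, X$)
  read c, top X: go to q4, push ε → (q4, cac, $)
  read c, top $: go to q4, push X$ → (q4, ac, X$)
  read a, top X: go to q5, push X → (q5, c, X$)
  read c, top X: go to q4, push ε → (q4, ε, $)
All input consumed; M is in state q4.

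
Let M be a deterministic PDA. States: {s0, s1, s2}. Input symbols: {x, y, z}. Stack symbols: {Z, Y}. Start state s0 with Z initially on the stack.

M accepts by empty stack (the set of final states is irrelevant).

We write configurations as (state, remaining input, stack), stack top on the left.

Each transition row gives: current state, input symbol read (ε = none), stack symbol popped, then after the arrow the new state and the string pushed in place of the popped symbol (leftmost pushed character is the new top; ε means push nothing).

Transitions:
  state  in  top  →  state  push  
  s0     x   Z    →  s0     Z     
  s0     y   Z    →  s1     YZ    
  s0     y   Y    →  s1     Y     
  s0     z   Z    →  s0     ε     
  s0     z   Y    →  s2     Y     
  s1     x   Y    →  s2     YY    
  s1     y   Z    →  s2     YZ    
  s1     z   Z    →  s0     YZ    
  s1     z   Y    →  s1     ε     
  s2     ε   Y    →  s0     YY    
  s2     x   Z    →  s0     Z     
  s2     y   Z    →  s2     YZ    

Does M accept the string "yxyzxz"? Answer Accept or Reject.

Reject

(s0, yxyzxz, Z)
  read y, top Z: go to s1, push YZ → (s1, xyzxz, YZ)
  read x, top Y: go to s2, push YY → (s2, yzxz, YYZ)
  ε-move, top Y: go to s0, push YY → (s0, yzxz, YYYZ)
  read y, top Y: go to s1, push Y → (s1, zxz, YYYZ)
  read z, top Y: go to s1, push ε → (s1, xz, YYZ)
  read x, top Y: go to s2, push YY → (s2, z, YYYZ)
  ε-move, top Y: go to s0, push YY → (s0, z, YYYYZ)
  read z, top Y: go to s2, push Y → (s2, ε, YYYYZ)
  ε-move, top Y: go to s0, push YY → (s0, ε, YYYYYZ)
All input consumed; stack is YYYYYZ, not empty, and no further ε-move applies.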